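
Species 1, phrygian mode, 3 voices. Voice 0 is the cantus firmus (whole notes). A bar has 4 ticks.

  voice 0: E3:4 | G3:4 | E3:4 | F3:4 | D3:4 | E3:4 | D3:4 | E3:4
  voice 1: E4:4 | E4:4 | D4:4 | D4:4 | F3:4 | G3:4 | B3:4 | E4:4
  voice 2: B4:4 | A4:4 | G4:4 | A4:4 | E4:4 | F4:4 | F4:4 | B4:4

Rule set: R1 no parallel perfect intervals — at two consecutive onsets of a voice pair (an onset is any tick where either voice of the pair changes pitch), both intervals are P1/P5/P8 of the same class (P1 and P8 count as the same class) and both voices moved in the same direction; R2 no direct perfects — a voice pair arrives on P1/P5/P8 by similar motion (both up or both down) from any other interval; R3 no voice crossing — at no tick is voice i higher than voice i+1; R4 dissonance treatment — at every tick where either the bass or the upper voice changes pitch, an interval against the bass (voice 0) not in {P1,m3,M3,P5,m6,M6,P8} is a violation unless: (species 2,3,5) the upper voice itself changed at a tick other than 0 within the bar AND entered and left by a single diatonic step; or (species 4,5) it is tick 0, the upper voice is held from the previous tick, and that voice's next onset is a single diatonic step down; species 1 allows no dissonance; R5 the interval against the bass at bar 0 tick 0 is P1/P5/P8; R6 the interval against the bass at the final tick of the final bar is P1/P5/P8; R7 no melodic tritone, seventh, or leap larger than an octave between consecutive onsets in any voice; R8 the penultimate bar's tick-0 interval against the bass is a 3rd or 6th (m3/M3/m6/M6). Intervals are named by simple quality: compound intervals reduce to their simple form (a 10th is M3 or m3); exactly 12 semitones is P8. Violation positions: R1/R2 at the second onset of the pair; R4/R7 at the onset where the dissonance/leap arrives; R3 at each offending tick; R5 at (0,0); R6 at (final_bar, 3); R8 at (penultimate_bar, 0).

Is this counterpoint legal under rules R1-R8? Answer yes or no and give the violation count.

No (8 violations)

bar 0: v0=E3 v1=E4 v2=B4 (P5)
bar 1: v0=G3 v1=E4 v2=A4 (M2)
bar 2: v0=E3 v1=D4 v2=G4 (m3)
bar 3: v0=F3 v1=D4 v2=A4 (M3)
bar 4: v0=D3 v1=F3 v2=E4 (M2)
bar 5: v0=E3 v1=G3 v2=F4 (m2)
bar 6: v0=D3 v1=B3 v2=F4 (m3)
bar 7: v0=E3 v1=E4 v2=B4 (P5)
  R4 @ bar1.0: G3/A4 M2 untreated
  R4 @ bar2.0: E3/D4 m7 untreated
  R4 @ bar4.0: D3/E4 M2 untreated
  R4 @ bar5.0: E3/F4 m2 untreated
  R2 @ bar7.0: D3/B3 M6 -> E3/E4 P8 similar
  R2 @ bar7.0: D3/F4 m3 -> E3/B4 P5 similar
  R2 @ bar7.0: B3/F4 TT -> E4/B4 P5 similar
  R7 @ bar7.0: F4->B4 leap 6st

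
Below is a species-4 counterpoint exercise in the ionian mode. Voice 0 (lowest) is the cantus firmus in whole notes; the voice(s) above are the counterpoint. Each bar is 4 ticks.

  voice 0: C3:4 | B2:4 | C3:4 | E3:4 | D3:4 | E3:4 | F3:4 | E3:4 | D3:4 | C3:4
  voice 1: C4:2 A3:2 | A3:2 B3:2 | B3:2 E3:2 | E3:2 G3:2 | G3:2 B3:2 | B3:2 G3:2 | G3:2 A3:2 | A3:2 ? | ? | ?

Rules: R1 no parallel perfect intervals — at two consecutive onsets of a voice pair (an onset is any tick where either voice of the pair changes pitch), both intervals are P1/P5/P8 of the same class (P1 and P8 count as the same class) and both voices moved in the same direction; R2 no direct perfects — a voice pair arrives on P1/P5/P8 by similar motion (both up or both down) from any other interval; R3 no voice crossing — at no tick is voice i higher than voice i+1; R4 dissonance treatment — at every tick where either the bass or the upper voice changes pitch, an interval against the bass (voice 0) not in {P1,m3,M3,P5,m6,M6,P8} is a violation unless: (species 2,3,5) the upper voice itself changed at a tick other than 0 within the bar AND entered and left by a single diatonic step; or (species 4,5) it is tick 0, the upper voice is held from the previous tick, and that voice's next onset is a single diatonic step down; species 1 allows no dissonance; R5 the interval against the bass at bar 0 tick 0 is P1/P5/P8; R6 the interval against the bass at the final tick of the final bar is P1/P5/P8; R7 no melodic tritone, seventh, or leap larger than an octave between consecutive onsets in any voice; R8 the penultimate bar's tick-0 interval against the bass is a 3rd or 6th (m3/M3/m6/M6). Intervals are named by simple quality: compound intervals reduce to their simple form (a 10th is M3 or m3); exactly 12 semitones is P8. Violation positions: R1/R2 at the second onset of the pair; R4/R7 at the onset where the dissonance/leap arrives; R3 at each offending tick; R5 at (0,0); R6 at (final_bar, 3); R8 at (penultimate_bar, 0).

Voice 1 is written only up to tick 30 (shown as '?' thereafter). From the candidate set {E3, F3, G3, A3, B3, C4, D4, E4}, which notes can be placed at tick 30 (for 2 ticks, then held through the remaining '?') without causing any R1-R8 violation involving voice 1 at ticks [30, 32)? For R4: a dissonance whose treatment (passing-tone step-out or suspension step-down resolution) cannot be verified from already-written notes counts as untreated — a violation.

{A3, B3, C4, E3, E4, G3}

E3: legal
F3: violates R4
G3: legal
A3: legal
B3: legal
C4: legal
D4: violates R4
E4: legal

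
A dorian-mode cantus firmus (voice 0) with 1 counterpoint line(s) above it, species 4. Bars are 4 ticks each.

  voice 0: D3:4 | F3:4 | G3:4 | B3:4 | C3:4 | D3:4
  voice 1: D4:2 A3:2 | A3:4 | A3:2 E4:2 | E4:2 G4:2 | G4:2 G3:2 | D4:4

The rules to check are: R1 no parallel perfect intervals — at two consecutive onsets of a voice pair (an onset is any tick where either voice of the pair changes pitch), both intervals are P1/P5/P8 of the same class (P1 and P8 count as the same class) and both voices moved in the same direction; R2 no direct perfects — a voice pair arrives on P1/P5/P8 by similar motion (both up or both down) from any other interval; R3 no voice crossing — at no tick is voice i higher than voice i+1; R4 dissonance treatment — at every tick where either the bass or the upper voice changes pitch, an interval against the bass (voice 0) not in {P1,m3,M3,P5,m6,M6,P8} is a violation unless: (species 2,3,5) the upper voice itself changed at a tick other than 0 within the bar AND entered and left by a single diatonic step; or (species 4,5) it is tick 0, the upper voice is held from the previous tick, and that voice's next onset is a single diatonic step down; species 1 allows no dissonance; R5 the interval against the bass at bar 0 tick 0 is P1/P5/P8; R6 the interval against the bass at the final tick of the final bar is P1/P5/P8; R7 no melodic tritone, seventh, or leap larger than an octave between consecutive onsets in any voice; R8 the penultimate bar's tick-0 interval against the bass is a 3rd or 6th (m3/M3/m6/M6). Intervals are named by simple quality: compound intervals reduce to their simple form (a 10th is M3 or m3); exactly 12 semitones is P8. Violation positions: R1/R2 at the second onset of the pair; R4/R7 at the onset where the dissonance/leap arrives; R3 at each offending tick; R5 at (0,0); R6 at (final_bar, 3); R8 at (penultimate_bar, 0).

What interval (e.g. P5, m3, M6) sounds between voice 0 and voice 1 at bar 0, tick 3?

P5

voice 0=D3 voice 1=A3 -> P5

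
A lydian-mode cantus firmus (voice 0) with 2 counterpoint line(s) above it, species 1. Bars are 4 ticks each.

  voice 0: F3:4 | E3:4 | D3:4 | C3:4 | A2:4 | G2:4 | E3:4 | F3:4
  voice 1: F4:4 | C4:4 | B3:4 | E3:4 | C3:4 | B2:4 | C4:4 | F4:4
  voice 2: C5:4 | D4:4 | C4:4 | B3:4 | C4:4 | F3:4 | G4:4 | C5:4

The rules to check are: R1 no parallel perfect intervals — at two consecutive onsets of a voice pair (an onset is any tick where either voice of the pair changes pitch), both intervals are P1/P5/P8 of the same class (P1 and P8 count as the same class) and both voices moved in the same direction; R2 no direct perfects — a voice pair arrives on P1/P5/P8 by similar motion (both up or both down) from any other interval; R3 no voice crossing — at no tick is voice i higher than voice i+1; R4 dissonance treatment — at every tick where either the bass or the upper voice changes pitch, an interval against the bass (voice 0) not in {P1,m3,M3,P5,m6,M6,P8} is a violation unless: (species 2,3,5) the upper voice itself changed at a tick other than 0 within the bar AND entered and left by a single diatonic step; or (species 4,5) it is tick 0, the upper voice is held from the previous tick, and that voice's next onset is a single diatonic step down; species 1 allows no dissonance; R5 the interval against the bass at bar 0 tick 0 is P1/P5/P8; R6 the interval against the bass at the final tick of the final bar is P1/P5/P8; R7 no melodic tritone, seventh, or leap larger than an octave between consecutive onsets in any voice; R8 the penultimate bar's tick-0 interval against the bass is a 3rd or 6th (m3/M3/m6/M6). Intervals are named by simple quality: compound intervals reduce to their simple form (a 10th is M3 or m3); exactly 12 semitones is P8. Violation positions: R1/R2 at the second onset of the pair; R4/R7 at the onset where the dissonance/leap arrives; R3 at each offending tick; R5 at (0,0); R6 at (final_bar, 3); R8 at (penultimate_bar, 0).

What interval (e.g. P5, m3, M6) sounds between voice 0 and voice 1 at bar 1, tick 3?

voice 0=E3 voice 1=C4 -> m6

m6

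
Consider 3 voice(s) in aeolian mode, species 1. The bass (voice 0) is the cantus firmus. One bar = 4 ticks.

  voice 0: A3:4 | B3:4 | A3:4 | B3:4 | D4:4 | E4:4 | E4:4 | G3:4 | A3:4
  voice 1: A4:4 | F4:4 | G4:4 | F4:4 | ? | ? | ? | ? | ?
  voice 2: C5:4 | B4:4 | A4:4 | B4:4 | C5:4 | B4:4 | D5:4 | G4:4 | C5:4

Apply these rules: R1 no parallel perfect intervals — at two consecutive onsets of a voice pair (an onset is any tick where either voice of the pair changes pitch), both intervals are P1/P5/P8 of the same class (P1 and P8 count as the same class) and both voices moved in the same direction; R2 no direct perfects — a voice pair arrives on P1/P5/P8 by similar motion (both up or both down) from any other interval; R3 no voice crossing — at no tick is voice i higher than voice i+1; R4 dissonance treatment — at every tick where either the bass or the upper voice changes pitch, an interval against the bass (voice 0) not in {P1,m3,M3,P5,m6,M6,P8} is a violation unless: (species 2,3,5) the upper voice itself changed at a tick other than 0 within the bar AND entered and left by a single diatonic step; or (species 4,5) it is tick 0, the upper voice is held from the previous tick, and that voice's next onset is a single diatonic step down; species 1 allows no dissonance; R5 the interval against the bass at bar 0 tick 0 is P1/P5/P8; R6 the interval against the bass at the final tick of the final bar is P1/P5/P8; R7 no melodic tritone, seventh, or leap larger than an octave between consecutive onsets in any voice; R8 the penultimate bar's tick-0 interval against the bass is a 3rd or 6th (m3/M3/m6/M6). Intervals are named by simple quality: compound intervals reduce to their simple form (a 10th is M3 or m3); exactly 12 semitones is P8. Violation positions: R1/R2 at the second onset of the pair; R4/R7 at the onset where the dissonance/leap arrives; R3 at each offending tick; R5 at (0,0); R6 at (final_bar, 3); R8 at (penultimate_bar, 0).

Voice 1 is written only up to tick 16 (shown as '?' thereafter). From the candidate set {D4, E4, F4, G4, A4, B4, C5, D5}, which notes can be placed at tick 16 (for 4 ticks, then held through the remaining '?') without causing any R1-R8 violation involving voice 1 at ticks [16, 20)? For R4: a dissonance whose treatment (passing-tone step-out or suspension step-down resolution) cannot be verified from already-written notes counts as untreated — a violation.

{D4, F4}

D4: legal
E4: violates R4
F4: legal
G4: violates R4
A4: violates R2
B4: violates R7
C5: violates R2,R4
D5: violates R2,R3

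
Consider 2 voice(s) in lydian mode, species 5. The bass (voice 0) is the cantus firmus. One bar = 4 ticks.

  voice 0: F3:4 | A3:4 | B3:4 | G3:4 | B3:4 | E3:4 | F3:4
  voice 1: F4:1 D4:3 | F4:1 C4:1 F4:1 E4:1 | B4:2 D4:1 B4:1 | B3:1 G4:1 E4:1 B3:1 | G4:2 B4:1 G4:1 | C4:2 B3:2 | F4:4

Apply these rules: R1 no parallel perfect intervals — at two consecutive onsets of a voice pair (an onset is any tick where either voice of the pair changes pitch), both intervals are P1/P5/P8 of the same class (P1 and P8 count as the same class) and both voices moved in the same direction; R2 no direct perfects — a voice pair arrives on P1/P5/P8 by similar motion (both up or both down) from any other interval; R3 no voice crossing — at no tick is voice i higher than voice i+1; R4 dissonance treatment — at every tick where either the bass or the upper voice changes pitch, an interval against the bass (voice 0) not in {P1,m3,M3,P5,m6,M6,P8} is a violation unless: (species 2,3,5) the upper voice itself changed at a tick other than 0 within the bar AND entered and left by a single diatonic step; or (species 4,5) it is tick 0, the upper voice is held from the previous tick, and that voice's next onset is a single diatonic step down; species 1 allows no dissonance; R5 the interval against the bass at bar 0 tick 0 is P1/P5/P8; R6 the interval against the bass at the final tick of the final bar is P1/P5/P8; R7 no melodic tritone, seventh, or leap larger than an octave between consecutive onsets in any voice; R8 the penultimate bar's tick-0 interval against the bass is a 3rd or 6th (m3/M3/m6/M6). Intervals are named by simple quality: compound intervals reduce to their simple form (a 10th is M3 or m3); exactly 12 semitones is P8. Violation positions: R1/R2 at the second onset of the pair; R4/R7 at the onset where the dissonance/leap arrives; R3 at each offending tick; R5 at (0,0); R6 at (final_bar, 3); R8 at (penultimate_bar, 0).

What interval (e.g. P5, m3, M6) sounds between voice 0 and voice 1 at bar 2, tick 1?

P8

voice 0=B3 voice 1=B4 -> P8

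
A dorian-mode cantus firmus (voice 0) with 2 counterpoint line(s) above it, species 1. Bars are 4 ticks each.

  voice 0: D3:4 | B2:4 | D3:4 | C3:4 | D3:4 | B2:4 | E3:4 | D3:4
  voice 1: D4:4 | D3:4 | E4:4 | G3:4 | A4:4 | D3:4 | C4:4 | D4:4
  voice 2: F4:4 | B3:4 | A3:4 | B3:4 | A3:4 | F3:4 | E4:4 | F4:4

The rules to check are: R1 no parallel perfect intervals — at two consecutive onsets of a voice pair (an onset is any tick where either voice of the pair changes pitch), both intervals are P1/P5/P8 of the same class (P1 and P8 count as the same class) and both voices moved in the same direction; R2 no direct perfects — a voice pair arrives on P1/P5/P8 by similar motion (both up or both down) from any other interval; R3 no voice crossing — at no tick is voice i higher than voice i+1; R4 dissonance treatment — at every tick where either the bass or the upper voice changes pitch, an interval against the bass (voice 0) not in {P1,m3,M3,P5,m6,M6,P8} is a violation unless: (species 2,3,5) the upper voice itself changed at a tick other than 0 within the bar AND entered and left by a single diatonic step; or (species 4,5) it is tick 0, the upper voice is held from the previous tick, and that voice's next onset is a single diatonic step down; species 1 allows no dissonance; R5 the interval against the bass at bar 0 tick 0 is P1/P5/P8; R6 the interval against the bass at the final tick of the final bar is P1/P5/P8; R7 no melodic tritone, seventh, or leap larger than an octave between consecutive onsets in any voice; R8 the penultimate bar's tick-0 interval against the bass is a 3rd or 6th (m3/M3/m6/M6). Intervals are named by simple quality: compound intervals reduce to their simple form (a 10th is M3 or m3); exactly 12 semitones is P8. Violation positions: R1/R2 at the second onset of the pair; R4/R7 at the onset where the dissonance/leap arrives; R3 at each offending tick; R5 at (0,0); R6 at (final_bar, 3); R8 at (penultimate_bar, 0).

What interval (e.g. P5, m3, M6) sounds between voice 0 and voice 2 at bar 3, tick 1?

voice 0=C3 voice 2=B3 -> M7

M7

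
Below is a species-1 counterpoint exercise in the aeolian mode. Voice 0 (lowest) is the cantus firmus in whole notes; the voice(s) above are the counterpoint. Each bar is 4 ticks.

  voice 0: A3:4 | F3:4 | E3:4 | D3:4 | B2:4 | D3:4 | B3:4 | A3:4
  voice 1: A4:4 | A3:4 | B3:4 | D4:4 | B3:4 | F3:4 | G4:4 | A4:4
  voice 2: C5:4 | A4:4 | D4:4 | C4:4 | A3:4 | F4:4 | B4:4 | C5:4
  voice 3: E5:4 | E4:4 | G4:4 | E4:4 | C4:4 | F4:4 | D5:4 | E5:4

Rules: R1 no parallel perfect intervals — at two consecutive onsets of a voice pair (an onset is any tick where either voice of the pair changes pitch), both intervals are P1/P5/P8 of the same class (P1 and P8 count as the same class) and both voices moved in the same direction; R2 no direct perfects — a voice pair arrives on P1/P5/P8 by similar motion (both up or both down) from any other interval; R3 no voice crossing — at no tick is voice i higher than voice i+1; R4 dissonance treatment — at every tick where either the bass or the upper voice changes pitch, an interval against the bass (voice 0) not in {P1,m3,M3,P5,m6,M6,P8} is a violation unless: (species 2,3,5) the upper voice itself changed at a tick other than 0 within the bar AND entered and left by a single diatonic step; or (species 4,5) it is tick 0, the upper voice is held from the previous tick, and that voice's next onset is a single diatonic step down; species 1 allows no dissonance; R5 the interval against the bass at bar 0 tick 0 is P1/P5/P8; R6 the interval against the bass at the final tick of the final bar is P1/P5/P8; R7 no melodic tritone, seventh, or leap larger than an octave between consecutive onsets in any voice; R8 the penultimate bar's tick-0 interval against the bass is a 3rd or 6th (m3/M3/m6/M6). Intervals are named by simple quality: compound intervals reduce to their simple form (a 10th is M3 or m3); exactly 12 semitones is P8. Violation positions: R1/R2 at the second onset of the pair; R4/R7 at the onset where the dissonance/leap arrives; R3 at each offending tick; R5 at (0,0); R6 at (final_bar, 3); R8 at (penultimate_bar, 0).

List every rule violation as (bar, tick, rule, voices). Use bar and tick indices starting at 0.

bar 0: v0=A3 v1=A4 v2=C5 v3=E5 downbeat P5
bar 1: v0=F3 v1=A3 v2=A4 v3=E4 downbeat M7
bar 2: v0=E3 v1=B3 v2=D4 v3=G4 downbeat m3
bar 3: v0=D3 v1=D4 v2=C4 v3=E4 downbeat M2
bar 4: v0=B2 v1=B3 v2=A3 v3=C4 downbeat m2
bar 5: v0=D3 v1=F3 v2=F4 v3=F4 downbeat m3
bar 6: v0=B3 v1=G4 v2=B4 v3=D5 downbeat m3
bar 7: v0=A3 v1=A4 v2=C5 v3=E5 downbeat P5
  -> R5 @ bar 0 tick 0 v(0, 2): opens on m3
  -> R1 @ bar 1 tick 0 v(1, 3): A4/E5 P5 -> A3/E4 P5 similar
  -> R2 @ bar 1 tick 0 v(1, 2): A4/C5 m3 -> A3/A4 P8 similar
  -> R3 @ bar 1 tick 0 v(2, 3): A4 above E4
  -> R4 @ bar 1 tick 0 v(0, 3): F3/E4 M7 untreated
  -> R3 @ bar 1 tick 1 v(2, 3): A4 above E4
  -> R3 @ bar 1 tick 2 v(2, 3): A4 above E4
  -> R3 @ bar 1 tick 3 v(2, 3): A4 above E4
  -> R4 @ bar 2 tick 0 v(0, 2): E3/D4 m7 untreated
  -> R3 @ bar 3 tick 0 v(1, 2): D4 above C4
  -> R4 @ bar 3 tick 0 v(0, 2): D3/C4 m7 untreated
  -> R4 @ bar 3 tick 0 v(0, 3): D3/E4 M2 untreated
  -> R3 @ bar 3 tick 1 v(1, 2): D4 above C4
  -> R3 @ bar 3 tick 2 v(1, 2): D4 above C4
  -> R3 @ bar 3 tick 3 v(1, 2): D4 above C4
  -> R1 @ bar 4 tick 0 v(0, 1): D3/D4 P8 -> B2/B3 P8 similar
  -> R3 @ bar 4 tick 0 v(1, 2): B3 above A3
  -> R4 @ bar 4 tick 0 v(0, 2): B2/A3 m7 untreated
  -> R4 @ bar 4 tick 0 v(0, 3): B2/C4 m2 untreated
  -> R3 @ bar 4 tick 1 v(1, 2): B3 above A3
  -> R3 @ bar 4 tick 2 v(1, 2): B3 above A3
  -> R3 @ bar 4 tick 3 v(1, 2): B3 above A3
  -> R2 @ bar 5 tick 0 v(2, 3): A3/C4 m3 -> F4/F4 P1 similar
  -> R7 @ bar 5 tick 0 v(1,): B3->F3 leap 6st
  -> R2 @ bar 6 tick 0 v(0, 2): D3/F4 m3 -> B3/B4 P8 similar
  -> R2 @ bar 6 tick 0 v(1, 3): F3/F4 P8 -> G4/D5 P5 similar
  -> R7 @ bar 6 tick 0 v(1,): F3->G4 leap 14st
  -> R7 @ bar 6 tick 0 v(2,): F4->B4 leap 6st
  -> R8 @ bar 6 tick 0 v(0, 2): penult P8 not 3rd/6th
  -> R1 @ bar 7 tick 0 v(1, 3): G4/D5 P5 -> A4/E5 P5 similar
  -> R6 @ bar 7 tick 3 v(0, 2): closes on m3

(0, 0, R5, (0, 2))
(1, 0, R1, (1, 3))
(1, 0, R2, (1, 2))
(1, 0, R3, (2, 3))
(1, 0, R4, (0, 3))
(1, 1, R3, (2, 3))
(1, 2, R3, (2, 3))
(1, 3, R3, (2, 3))
(2, 0, R4, (0, 2))
(3, 0, R3, (1, 2))
(3, 0, R4, (0, 2))
(3, 0, R4, (0, 3))
(3, 1, R3, (1, 2))
(3, 2, R3, (1, 2))
(3, 3, R3, (1, 2))
(4, 0, R1, (0, 1))
(4, 0, R3, (1, 2))
(4, 0, R4, (0, 2))
(4, 0, R4, (0, 3))
(4, 1, R3, (1, 2))
(4, 2, R3, (1, 2))
(4, 3, R3, (1, 2))
(5, 0, R2, (2, 3))
(5, 0, R7, (1,))
(6, 0, R2, (0, 2))
(6, 0, R2, (1, 3))
(6, 0, R7, (1,))
(6, 0, R7, (2,))
(6, 0, R8, (0, 2))
(7, 0, R1, (1, 3))
(7, 3, R6, (0, 2))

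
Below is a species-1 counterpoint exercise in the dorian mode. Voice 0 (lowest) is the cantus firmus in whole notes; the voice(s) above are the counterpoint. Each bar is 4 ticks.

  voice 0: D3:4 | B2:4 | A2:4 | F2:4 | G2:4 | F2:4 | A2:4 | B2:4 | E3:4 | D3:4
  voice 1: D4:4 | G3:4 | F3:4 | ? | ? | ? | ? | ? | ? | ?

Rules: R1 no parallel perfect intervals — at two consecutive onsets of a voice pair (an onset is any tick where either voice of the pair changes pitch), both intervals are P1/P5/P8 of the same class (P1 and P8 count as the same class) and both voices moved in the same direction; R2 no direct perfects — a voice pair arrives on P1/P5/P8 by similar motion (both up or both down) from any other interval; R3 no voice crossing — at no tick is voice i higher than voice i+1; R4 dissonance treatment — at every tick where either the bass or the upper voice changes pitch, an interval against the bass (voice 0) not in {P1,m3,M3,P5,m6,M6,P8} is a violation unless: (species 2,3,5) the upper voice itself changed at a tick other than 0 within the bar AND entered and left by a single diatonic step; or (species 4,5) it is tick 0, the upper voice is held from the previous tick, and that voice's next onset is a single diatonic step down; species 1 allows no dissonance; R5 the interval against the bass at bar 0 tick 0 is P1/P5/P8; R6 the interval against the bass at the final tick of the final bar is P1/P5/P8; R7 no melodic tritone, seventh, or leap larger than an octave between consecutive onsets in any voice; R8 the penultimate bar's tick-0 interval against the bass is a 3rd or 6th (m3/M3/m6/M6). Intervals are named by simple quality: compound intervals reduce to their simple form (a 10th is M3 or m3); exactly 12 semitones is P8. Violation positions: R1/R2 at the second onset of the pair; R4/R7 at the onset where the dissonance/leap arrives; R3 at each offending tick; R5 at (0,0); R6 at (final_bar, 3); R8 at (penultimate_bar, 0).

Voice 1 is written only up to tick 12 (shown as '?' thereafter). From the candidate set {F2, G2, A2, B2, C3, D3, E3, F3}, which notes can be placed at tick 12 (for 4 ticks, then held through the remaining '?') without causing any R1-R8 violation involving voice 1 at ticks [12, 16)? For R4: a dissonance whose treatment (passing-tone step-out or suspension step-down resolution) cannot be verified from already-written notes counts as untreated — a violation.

F2: violates R2
G2: violates R4,R7
A2: legal
B2: violates R4,R7
C3: violates R2
D3: legal
E3: violates R4
F3: legal

{A2, D3, F3}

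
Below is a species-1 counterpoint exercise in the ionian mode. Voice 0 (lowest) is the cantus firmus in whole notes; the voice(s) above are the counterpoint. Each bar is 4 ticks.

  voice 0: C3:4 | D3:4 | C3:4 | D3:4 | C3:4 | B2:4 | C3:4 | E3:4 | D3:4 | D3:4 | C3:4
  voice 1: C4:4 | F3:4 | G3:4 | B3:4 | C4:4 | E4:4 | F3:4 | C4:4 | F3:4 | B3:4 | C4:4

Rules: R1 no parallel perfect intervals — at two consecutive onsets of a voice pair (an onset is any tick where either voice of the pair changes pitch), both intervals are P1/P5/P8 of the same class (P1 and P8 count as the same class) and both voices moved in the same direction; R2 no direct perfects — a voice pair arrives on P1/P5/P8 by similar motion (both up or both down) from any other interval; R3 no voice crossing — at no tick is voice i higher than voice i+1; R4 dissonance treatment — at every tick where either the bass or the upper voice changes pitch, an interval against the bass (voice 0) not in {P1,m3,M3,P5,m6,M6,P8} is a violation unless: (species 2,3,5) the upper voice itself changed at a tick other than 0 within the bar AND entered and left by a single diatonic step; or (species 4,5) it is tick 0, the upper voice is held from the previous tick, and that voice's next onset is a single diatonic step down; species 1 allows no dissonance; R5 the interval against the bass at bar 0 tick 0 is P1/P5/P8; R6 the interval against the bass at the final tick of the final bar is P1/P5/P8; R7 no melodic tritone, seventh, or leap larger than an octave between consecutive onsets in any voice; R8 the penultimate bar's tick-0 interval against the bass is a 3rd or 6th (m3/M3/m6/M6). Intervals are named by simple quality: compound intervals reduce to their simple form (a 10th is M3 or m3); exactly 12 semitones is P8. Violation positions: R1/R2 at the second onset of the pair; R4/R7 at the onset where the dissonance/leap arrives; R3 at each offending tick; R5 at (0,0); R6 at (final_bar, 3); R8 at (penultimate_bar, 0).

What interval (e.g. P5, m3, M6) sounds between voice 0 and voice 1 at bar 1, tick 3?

voice 0=D3 voice 1=F3 -> m3

m3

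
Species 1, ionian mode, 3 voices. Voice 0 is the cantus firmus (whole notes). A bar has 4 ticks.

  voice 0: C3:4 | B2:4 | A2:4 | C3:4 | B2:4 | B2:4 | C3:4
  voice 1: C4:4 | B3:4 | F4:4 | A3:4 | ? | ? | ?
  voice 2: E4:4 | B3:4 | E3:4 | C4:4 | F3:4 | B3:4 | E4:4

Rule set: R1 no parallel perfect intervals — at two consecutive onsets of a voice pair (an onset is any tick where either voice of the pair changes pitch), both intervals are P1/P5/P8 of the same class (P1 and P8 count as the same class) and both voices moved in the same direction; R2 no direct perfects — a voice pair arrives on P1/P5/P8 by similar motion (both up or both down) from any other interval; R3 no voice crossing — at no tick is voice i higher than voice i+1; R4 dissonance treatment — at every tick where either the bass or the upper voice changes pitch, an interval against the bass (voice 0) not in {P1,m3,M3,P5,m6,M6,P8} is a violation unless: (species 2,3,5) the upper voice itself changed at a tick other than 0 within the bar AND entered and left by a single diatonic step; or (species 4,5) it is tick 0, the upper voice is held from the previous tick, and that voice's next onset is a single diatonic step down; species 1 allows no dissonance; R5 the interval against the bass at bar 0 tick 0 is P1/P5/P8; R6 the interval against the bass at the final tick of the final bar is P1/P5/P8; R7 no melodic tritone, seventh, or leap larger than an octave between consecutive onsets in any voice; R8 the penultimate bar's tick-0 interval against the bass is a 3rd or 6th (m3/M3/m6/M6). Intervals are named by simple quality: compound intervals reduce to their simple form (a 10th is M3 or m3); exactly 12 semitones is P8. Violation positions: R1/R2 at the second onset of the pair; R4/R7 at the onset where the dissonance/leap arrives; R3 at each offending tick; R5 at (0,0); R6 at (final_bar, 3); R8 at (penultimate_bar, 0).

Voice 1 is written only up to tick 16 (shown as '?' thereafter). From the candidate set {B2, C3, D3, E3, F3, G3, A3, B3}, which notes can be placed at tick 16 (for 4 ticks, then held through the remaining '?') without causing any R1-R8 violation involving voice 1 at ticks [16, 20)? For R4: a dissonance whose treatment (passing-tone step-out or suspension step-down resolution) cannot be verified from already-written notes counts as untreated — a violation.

B2: violates R2,R7
C3: violates R4
D3: legal
E3: violates R4
F3: violates R2,R4
G3: violates R3
A3: violates R3,R4
B3: violates R3

{D3}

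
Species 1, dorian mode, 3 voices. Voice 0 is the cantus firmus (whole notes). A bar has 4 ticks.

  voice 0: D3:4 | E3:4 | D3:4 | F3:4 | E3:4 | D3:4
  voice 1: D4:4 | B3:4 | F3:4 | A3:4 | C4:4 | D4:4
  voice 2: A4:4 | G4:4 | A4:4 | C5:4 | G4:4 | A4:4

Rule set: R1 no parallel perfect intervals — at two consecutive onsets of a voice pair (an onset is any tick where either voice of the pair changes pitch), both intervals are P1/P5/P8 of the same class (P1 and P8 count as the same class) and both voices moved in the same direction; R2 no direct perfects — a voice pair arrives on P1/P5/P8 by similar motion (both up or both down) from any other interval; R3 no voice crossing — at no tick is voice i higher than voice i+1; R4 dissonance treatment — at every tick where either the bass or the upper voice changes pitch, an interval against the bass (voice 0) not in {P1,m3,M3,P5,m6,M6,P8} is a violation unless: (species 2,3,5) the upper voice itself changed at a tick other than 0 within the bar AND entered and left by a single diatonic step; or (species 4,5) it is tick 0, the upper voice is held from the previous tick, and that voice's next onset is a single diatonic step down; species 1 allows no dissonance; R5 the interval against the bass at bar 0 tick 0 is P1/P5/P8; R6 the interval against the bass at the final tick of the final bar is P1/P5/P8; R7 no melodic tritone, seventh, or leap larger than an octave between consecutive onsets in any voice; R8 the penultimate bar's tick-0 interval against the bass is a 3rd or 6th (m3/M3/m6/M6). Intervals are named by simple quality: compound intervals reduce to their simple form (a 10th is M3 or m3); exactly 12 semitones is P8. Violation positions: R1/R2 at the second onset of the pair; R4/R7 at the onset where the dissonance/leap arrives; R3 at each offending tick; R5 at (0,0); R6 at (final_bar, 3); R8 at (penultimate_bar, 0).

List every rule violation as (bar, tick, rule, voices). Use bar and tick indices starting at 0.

bar 0: v0=D3 v1=D4 v2=A4 downbeat P5
bar 1: v0=E3 v1=B3 v2=G4 downbeat m3
bar 2: v0=D3 v1=F3 v2=A4 downbeat P5
bar 3: v0=F3 v1=A3 v2=C5 downbeat P5
bar 4: v0=E3 v1=C4 v2=G4 downbeat m3
bar 5: v0=D3 v1=D4 v2=A4 downbeat P5
  -> R7 @ bar 2 tick 0 v(1,): B3->F3 leap 6st
  -> R1 @ bar 3 tick 0 v(0, 2): D3/A4 P5 -> F3/C5 P5 similar
  -> R1 @ bar 5 tick 0 v(1, 2): C4/G4 P5 -> D4/A4 P5 similar

(2, 0, R7, (1,))
(3, 0, R1, (0, 2))
(5, 0, R1, (1, 2))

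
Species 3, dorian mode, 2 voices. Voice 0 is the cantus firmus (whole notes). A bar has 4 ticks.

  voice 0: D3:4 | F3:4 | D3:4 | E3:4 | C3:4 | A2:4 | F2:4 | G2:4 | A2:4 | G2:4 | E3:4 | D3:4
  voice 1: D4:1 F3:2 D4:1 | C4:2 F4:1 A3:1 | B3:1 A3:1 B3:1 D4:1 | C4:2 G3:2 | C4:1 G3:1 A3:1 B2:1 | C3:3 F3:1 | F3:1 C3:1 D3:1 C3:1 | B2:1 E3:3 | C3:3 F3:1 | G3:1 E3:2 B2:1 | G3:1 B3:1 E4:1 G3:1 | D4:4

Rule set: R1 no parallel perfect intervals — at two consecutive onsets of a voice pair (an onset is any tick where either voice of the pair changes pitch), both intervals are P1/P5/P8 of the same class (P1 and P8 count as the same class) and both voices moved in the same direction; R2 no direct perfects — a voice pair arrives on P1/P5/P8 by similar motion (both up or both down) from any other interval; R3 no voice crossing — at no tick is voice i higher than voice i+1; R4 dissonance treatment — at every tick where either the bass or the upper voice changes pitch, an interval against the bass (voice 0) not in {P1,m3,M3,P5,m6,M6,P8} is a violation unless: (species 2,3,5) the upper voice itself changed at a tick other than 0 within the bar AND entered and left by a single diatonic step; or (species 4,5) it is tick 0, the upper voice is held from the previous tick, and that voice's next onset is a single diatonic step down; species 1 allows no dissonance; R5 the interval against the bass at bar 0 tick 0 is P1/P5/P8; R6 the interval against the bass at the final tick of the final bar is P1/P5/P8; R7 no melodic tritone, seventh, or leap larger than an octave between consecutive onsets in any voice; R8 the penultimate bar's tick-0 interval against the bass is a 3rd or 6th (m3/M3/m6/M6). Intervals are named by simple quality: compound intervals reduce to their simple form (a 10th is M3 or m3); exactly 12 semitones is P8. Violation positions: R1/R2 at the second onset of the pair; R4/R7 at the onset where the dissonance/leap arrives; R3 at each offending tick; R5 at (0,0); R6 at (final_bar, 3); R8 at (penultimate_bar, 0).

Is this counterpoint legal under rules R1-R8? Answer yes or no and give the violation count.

bar 0: v0=D3 v1=D4 (P8)
bar 1: v0=F3 v1=C4 (P5)
bar 2: v0=D3 v1=B3 (M6)
bar 3: v0=E3 v1=C4 (m6)
bar 4: v0=C3 v1=C4 (P8)
bar 5: v0=A2 v1=C3 (m3)
bar 6: v0=F2 v1=F3 (P8)
bar 7: v0=G2 v1=B2 (M3)
bar 8: v0=A2 v1=C3 (m3)
bar 9: v0=G2 v1=G3 (P8)
bar 10: v0=E3 v1=G3 (m3)
bar 11: v0=D3 v1=D4 (P8)
  R3 @ bar4.3: C3 above B2
  R4 @ bar4.3: C3/B2 m2 untreated
  R7 @ bar4.3: A3->B2 leap 10st

No (3 violations)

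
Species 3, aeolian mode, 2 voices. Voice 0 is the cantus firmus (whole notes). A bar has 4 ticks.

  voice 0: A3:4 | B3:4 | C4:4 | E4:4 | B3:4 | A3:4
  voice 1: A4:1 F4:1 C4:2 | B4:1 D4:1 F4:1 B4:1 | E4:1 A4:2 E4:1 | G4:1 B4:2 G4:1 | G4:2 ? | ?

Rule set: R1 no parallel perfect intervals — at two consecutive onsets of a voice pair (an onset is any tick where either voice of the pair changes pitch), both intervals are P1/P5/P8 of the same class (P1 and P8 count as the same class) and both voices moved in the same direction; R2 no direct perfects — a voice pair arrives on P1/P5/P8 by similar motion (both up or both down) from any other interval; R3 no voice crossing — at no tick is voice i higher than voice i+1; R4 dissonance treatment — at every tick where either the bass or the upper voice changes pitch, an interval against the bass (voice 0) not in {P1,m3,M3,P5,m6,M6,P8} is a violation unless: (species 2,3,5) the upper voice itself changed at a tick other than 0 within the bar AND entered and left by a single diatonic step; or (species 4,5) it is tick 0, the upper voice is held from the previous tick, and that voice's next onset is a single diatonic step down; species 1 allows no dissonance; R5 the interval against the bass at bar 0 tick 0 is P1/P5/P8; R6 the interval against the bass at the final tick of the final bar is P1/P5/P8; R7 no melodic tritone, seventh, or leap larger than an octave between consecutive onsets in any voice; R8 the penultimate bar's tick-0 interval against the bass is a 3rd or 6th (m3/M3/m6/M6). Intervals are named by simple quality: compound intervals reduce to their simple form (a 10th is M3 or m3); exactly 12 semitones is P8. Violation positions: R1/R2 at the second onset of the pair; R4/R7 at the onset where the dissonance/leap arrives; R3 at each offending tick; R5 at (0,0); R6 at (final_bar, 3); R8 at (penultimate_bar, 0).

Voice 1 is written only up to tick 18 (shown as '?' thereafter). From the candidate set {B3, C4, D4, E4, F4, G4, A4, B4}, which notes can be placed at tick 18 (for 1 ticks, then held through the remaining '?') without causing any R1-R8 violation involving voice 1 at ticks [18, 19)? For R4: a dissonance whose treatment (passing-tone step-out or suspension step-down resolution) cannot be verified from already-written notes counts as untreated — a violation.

B3: legal
C4: violates R4
D4: legal
E4: violates R4
F4: violates R4
G4: legal
A4: violates R4
B4: legal

{B3, B4, D4, G4}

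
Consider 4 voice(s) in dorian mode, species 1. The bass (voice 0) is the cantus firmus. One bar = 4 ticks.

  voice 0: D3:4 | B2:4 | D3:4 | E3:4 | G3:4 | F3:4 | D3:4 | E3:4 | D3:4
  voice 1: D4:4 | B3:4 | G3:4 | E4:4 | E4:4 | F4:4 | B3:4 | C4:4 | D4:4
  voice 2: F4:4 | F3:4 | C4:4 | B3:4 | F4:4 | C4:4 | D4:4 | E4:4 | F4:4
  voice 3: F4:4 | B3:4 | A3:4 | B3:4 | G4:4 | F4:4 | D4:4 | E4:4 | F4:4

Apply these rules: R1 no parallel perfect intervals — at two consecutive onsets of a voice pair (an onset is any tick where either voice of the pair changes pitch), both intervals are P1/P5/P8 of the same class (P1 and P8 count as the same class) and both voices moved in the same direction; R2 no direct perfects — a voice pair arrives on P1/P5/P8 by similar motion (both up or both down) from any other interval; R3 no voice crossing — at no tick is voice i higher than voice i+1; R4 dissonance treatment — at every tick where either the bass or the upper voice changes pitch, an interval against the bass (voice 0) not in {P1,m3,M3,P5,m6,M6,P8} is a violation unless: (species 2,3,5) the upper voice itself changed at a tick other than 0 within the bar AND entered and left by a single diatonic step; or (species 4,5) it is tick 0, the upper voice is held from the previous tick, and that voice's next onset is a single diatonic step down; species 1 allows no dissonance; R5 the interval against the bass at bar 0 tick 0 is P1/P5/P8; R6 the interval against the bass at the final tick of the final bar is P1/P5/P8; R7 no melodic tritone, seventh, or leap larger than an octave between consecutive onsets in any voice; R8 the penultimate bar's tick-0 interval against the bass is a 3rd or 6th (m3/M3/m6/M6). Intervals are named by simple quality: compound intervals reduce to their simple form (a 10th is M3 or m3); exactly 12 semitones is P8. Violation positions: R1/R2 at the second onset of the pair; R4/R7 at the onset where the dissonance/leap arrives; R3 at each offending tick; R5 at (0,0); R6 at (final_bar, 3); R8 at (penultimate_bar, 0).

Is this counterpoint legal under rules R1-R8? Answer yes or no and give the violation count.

No (42 violations)

bar 0: v0=D3 v1=D4 v2=F4 v3=F4 (m3)
bar 1: v0=B2 v1=B3 v2=F3 v3=B3 (P8)
bar 2: v0=D3 v1=G3 v2=C4 v3=A3 (P5)
bar 3: v0=E3 v1=E4 v2=B3 v3=B3 (P5)
bar 4: v0=G3 v1=E4 v2=F4 v3=G4 (P8)
bar 5: v0=F3 v1=F4 v2=C4 v3=F4 (P8)
bar 6: v0=D3 v1=B3 v2=D4 v3=D4 (P8)
bar 7: v0=E3 v1=C4 v2=E4 v3=E4 (P8)
bar 8: v0=D3 v1=D4 v2=F4 v3=F4 (m3)
  R5 @ bar0.0: opens on m3
  R5 @ bar0.0: opens on m3
  R1 @ bar1.0: D3/D4 P8 -> B2/B3 P8 similar
  R2 @ bar1.0: D3/F4 m3 -> B2/B3 P8 similar
  R2 @ bar1.0: D4/F4 m3 -> B3/B3 P1 similar
  R3 @ bar1.0: B3 above F3
  R4 @ bar1.0: B2/F3 TT untreated
  R7 @ bar1.0: F4->B3 leap 6st
  R3 @ bar1.1: B3 above F3
  R3 @ bar1.2: B3 above F3
  R3 @ bar1.3: B3 above F3
  R3 @ bar2.0: C4 above A3
  R4 @ bar2.0: D3/G3 P4 untreated
  R4 @ bar2.0: D3/C4 m7 untreated
  R3 @ bar2.1: C4 above A3
  R3 @ bar2.2: C4 above A3
  R3 @ bar2.3: C4 above A3
  R1 @ bar3.0: D3/A3 P5 -> E3/B3 P5 similar
  R2 @ bar3.0: D3/G3 P4 -> E3/E4 P8 similar
  R3 @ bar3.0: E4 above B3
  R3 @ bar3.1: E4 above B3
  R3 @ bar3.2: E4 above B3
  R3 @ bar3.3: E4 above B3
  R2 @ bar4.0: E3/B3 P5 -> G3/G4 P8 similar
  R4 @ bar4.0: G3/F4 m7 untreated
  R7 @ bar4.0: B3->F4 leap 6st
  R1 @ bar5.0: G3/G4 P8 -> F3/F4 P8 similar
  R2 @ bar5.0: G3/F4 m7 -> F3/C4 P5 similar
  R3 @ bar5.0: F4 above C4
  R3 @ bar5.1: F4 above C4
  R3 @ bar5.2: F4 above C4
  R3 @ bar5.3: F4 above C4
  R1 @ bar6.0: F3/F4 P8 -> D3/D4 P8 similar
  R7 @ bar6.0: F4->B3 leap 6st
  R1 @ bar7.0: D3/D4 P8 -> E3/E4 P8 similar
  R1 @ bar7.0: D3/D4 P8 -> E3/E4 P8 similar
  R1 @ bar7.0: D4/D4 P1 -> E4/E4 P1 similar
  R8 @ bar7.0: penult P8 not 3rd/6th
  R8 @ bar7.0: penult P8 not 3rd/6th
  R1 @ bar8.0: E4/E4 P1 -> F4/F4 P1 similar
  R6 @ bar8.3: closes on m3
  R6 @ bar8.3: closes on m3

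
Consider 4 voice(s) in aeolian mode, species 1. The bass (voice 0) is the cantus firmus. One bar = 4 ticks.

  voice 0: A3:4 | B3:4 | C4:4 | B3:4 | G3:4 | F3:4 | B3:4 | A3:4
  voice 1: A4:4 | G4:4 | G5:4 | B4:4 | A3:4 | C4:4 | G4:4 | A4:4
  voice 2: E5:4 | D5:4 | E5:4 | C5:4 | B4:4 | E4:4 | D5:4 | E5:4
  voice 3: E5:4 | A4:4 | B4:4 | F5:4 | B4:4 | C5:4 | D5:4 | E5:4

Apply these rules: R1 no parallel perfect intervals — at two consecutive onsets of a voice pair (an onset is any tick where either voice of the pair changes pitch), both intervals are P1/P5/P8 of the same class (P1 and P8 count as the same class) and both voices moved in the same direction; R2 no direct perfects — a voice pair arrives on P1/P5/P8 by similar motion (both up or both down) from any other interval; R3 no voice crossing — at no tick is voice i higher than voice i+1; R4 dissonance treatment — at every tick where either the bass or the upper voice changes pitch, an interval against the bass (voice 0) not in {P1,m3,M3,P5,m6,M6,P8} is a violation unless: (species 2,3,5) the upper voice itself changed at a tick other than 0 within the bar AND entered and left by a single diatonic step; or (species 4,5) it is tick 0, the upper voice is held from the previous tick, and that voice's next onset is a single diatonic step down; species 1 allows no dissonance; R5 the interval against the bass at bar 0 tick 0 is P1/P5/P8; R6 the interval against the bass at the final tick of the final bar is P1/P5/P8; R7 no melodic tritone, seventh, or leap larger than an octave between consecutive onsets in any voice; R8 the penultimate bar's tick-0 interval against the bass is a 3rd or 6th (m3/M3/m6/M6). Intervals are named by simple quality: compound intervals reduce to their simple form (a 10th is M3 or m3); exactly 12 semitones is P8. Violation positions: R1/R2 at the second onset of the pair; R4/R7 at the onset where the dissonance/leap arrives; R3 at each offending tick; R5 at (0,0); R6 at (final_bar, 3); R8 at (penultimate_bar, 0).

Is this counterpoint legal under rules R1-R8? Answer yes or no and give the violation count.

No (34 violations)

bar 0: v0=A3 v1=A4 v2=E5 v3=E5 (P5)
bar 1: v0=B3 v1=G4 v2=D5 v3=A4 (m7)
bar 2: v0=C4 v1=G5 v2=E5 v3=B4 (M7)
bar 3: v0=B3 v1=B4 v2=C5 v3=F5 (TT)
bar 4: v0=G3 v1=A3 v2=B4 v3=B4 (M3)
bar 5: v0=F3 v1=C4 v2=E4 v3=C5 (P5)
bar 6: v0=B3 v1=G4 v2=D5 v3=D5 (m3)
bar 7: v0=A3 v1=A4 v2=E5 v3=E5 (P5)
  R1 @ bar1.0: A4/E5 P5 -> G4/D5 P5 similar
  R3 @ bar1.0: D5 above A4
  R4 @ bar1.0: B3/A4 m7 untreated
  R3 @ bar1.1: D5 above A4
  R3 @ bar1.2: D5 above A4
  R3 @ bar1.3: D5 above A4
  R2 @ bar2.0: B3/G4 m6 -> C4/G5 P5 similar
  R3 @ bar2.0: G5 above E5
  R3 @ bar2.0: E5 above B4
  R4 @ bar2.0: C4/B4 M7 untreated
  R3 @ bar2.1: G5 above E5
  R3 @ bar2.1: E5 above B4
  R3 @ bar2.2: G5 above E5
  R3 @ bar2.2: E5 above B4
  R3 @ bar2.3: G5 above E5
  R3 @ bar2.3: E5 above B4
  R2 @ bar3.0: C4/G5 P5 -> B3/B4 P8 similar
  R4 @ bar3.0: B3/C5 m2 untreated
  R4 @ bar3.0: B3/F5 TT untreated
  R7 @ bar3.0: B4->F5 leap 6st
  R2 @ bar4.0: C5/F5 P4 -> B4/B4 P1 similar
  R4 @ bar4.0: G3/A3 M2 untreated
  R7 @ bar4.0: B4->A3 leap 14st
  R7 @ bar4.0: F5->B4 leap 6st
  R2 @ bar5.0: A3/B4 M2 -> C4/C5 P8 similar
  R4 @ bar5.0: F3/E4 M7 untreated
  R2 @ bar6.0: C4/E4 M3 -> G4/D5 P5 similar
  R2 @ bar6.0: C4/C5 P8 -> G4/D5 P5 similar
  R2 @ bar6.0: E4/C5 m6 -> D5/D5 P1 similar
  R7 @ bar6.0: F3->B3 leap 6st
  R7 @ bar6.0: E4->D5 leap 10st
  R1 @ bar7.0: G4/D5 P5 -> A4/E5 P5 similar
  R1 @ bar7.0: G4/D5 P5 -> A4/E5 P5 similar
  R1 @ bar7.0: D5/D5 P1 -> E5/E5 P1 similar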